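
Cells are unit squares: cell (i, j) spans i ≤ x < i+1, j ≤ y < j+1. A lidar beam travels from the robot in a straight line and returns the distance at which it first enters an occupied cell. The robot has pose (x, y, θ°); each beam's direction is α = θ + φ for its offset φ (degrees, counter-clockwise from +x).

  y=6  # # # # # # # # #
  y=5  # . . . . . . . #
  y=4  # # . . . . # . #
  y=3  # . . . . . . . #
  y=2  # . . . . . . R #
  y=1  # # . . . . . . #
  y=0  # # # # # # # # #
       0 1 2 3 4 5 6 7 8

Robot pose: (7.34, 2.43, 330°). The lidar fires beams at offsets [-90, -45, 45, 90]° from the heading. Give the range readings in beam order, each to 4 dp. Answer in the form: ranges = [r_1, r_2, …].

ranges = [1.6512, 1.4804, 0.6833, 1.3200]

beam 1: φ=-90°, α=240°
  cosα=-0.5000 sinα=-0.8660 | (7,2) | tMaxX 0.6800 tMaxY 0.4965 | tΔX 2.0000 tΔY 1.1547
    t=0.4965 [y] (7,1)
    t=0.6800 [x] (6,1)
    t=1.6512 [y] (6,0) — stop
  → r_1 = 1.6512
beam 2: φ=-45°, α=285°
  cosα=0.2588 sinα=-0.9659 | (7,2) | tMaxX 2.5500 tMaxY 0.4452 | tΔX 3.8637 tΔY 1.0353
    t=0.4452 [y] (7,1)
    t=1.4804 [y] (7,0) — stop
  → r_2 = 1.4804
beam 3: φ=45°, α=15°
  cosα=0.9659 sinα=0.2588 | (7,2) | tMaxX 0.6833 tMaxY 2.2023 | tΔX 1.0353 tΔY 3.8637
    t=0.6833 [x] (8,2) — stop
  → r_3 = 0.6833
beam 4: φ=90°, α=60°
  cosα=0.5000 sinα=0.8660 | (7,2) | tMaxX 1.3200 tMaxY 0.6582 | tΔX 2.0000 tΔY 1.1547
    t=0.6582 [y] (7,3)
    t=1.3200 [x] (8,3) — stop
  → r_4 = 1.3200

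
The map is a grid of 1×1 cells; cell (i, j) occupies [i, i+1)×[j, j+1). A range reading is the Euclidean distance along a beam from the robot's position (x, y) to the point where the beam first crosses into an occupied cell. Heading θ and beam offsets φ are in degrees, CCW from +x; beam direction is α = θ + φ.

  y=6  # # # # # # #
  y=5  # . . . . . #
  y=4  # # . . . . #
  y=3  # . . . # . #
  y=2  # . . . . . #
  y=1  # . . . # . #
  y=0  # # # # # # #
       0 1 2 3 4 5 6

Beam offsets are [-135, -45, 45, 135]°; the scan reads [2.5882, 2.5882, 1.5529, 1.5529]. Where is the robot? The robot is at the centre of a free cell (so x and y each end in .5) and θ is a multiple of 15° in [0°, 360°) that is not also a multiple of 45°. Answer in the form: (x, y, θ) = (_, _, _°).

(x, y, θ) = (3.5, 4.5, 60°)

The pose lattice has 22·16 = 352 candidates. Test each by forward raycasting.
  (4.5, 2.5, 120°): beam 1 = 1.5529 ≠ 2.5882 ✗
  (5.5, 3.5, 75°): beam 1 = 1.0000 ≠ 2.5882 ✗
  (3.5, 1.5, 105°): beam 1 = 0.5774 ≠ 2.5882 ✗
  (5.5, 2.5, 15°): beam 1 = 1.0000 ≠ 2.5882 ✗
  (5.5, 4.5, 165°): beam 1 = 0.5774 ≠ 2.5882 ✗
  …
  (3.5, 4.5, 60°): r_1=2.5882, r_2=2.5882, r_3=1.5529, r_4=1.5529 — all match ✓
Only this pose fits every beam.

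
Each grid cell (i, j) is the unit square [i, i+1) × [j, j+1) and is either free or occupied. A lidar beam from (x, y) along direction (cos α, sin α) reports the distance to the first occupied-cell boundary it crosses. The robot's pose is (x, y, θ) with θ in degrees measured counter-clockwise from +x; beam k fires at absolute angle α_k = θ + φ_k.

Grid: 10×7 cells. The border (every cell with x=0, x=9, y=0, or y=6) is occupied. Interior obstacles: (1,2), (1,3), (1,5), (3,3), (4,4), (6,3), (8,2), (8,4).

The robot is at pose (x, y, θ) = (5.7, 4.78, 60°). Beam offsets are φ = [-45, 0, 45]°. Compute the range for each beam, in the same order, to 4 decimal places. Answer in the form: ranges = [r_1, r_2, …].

ranges = [3.4164, 1.4087, 1.2630]

beam 1: φ=-45°, α=15°
  dir = (cos 15°, sin 15°) = (0.9659, 0.2588); from cell (5,4)
  next x-line at t=0.3106, next y-line at t=0.8500; Δt_x=1.0353, Δt_y=3.8637
    x: enter (6,4) at t=0.3106
    y: enter (6,5) at t=0.8500
    x: enter (7,5) at t=1.3459
    x: enter (8,5) at t=2.3811
    x: enter (9,5) at t=3.4164 ← occupied
  → r_1 = 3.4164
beam 2: φ=0°, α=60°
  dir = (cos 60°, sin 60°) = (0.5000, 0.8660); from cell (5,4)
  next x-line at t=0.6000, next y-line at t=0.2540; Δt_x=2.0000, Δt_y=1.1547
    y: enter (5,5) at t=0.2540
    x: enter (6,5) at t=0.6000
    y: enter (6,6) at t=1.4087 ← occupied
  → r_2 = 1.4087
beam 3: φ=45°, α=105°
  dir = (cos 105°, sin 105°) = (-0.2588, 0.9659); from cell (5,4)
  next x-line at t=2.7046, next y-line at t=0.2278; Δt_x=3.8637, Δt_y=1.0353
    y: enter (5,5) at t=0.2278
    y: enter (5,6) at t=1.2630 ← occupied
  → r_3 = 1.2630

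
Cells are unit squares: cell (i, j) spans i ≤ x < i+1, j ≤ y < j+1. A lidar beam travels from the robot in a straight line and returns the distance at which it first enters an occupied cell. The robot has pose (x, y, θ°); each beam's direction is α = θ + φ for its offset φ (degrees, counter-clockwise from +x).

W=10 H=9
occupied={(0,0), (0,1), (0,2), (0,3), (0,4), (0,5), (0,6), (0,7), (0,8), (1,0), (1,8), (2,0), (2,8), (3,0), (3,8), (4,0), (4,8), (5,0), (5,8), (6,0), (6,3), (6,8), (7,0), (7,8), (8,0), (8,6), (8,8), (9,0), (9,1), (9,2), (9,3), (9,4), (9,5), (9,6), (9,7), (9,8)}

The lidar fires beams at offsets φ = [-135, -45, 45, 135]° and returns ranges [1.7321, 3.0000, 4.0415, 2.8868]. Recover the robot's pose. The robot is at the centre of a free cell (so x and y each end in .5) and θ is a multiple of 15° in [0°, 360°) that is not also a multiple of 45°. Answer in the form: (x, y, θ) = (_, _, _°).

Candidates: 54 free-cell centres × 16 headings = 864 poses. Raycast each; keep the one whose scan matches to 4 dp.
  (4.5, 7.5, 240°): beam 1 = 0.5176 ≠ 1.7321 ✗
  (6.5, 1.5, 120°): beam 1 = 1.9319 ≠ 1.7321 ✗
  (1.5, 6.5, 75°): beam 1 = 6.3509 ≠ 1.7321 ✗
  (6.5, 7.5, 30°): beam 1 = 6.7293 ≠ 1.7321 ✗
  …
  (2.5, 5.5, 285°): r_1=1.7321, r_2=3.0000, r_3=4.0415, r_4=2.8868 — all match ✓
Unique over the lattice → pose = (2.5, 5.5, 285°).

(x, y, θ) = (2.5, 5.5, 285°)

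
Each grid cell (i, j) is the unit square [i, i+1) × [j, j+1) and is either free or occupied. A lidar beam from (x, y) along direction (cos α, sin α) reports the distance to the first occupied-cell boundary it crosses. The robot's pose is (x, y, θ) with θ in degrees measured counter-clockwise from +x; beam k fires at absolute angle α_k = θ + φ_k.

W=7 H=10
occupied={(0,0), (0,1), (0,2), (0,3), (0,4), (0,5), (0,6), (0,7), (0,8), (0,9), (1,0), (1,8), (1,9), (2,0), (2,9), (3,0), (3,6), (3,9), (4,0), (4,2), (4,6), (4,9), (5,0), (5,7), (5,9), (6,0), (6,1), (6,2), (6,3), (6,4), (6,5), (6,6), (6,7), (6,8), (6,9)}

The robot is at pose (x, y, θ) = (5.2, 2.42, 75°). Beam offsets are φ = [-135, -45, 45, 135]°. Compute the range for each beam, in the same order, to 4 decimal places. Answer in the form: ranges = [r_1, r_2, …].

beam 1: φ=-135°, α=300°
  direction (0.5000, -0.8660); cell (5,2); t to first gridline: x 1.6000, y 0.4850 (then +2.0000 / +1.1547)
    (5,1) via y @ 0.4850
    (6,1) via x @ 1.6000  # hit
  → r_1 = 1.6000
beam 2: φ=-45°, α=30°
  direction (0.8660, 0.5000); cell (5,2); t to first gridline: x 0.9238, y 1.1600 (then +1.1547 / +2.0000)
    (6,2) via x @ 0.9238  # hit
  → r_2 = 0.9238
beam 3: φ=45°, α=120°
  direction (-0.5000, 0.8660); cell (5,2); t to first gridline: x 0.4000, y 0.6697 (then +2.0000 / +1.1547)
    (4,2) via x @ 0.4000  # hit
  → r_3 = 0.4000
beam 4: φ=135°, α=210°
  direction (-0.8660, -0.5000); cell (5,2); t to first gridline: x 0.2309, y 0.8400 (then +1.1547 / +2.0000)
    (4,2) via x @ 0.2309  # hit
  → r_4 = 0.2309

ranges = [1.6000, 0.9238, 0.4000, 0.2309]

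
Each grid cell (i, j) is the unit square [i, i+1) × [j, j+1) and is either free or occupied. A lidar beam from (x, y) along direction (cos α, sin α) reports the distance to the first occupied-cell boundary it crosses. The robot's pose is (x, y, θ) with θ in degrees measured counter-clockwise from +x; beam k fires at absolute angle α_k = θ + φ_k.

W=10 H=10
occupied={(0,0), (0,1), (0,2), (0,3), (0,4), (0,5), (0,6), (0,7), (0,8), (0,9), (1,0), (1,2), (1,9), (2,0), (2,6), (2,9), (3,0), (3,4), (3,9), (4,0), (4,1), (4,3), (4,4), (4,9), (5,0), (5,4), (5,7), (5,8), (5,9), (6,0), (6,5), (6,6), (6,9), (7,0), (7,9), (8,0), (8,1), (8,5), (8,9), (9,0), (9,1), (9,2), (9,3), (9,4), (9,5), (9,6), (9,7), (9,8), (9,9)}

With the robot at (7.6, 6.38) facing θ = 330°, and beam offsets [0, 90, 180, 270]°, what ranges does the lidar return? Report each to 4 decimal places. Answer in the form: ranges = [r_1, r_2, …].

beam 1: φ=0°, α=330°
  direction (0.8660, -0.5000); cell (7,6); t to first gridline: x 0.4619, y 0.7600 (then +1.1547 / +2.0000)
    (8,6) via x @ 0.4619
    (8,5) via y @ 0.7600  # hit
  → r_1 = 0.7600
beam 2: φ=90°, α=60°
  direction (0.5000, 0.8660); cell (7,6); t to first gridline: x 0.8000, y 0.7159 (then +2.0000 / +1.1547)
    (7,7) via y @ 0.7159
    (8,7) via x @ 0.8000
    (8,8) via y @ 1.8706
    (9,8) via x @ 2.8000  # hit
  → r_2 = 2.8000
beam 3: φ=180°, α=150°
  direction (-0.8660, 0.5000); cell (7,6); t to first gridline: x 0.6928, y 1.2400 (then +1.1547 / +2.0000)
    (6,6) via x @ 0.6928  # hit
  → r_3 = 0.6928
beam 4: φ=270°, α=240°
  direction (-0.5000, -0.8660); cell (7,6); t to first gridline: x 1.2000, y 0.4388 (then +2.0000 / +1.1547)
    (7,5) via y @ 0.4388
    (6,5) via x @ 1.2000  # hit
  → r_4 = 1.2000

ranges = [0.7600, 2.8000, 0.6928, 1.2000]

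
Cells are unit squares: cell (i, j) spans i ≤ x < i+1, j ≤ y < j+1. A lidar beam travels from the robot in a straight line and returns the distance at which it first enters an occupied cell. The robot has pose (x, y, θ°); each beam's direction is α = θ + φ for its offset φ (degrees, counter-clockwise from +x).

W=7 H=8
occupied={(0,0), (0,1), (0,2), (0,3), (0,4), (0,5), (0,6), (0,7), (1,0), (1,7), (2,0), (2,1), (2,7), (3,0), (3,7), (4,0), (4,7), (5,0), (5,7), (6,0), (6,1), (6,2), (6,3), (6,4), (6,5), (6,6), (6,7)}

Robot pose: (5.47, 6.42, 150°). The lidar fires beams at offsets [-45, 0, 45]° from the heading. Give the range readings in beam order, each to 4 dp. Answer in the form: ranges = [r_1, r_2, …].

ranges = [0.6005, 1.1600, 4.6277]

beam 1: φ=-45°, α=105°
  direction (-0.2588, 0.9659); cell (5,6); t to first gridline: x 1.8159, y 0.6005 (then +3.8637 / +1.0353)
    (5,7) via y @ 0.6005  # hit
  → r_1 = 0.6005
beam 2: φ=0°, α=150°
  direction (-0.8660, 0.5000); cell (5,6); t to first gridline: x 0.5427, y 1.1600 (then +1.1547 / +2.0000)
    (4,6) via x @ 0.5427
    (4,7) via y @ 1.1600  # hit
  → r_2 = 1.1600
beam 3: φ=45°, α=195°
  direction (-0.9659, -0.2588); cell (5,6); t to first gridline: x 0.4866, y 1.6228 (then +1.0353 / +3.8637)
    (4,6) via x @ 0.4866
    (3,6) via x @ 1.5219
    (3,5) via y @ 1.6228
    (2,5) via x @ 2.5571
    (1,5) via x @ 3.5924
    (0,5) via x @ 4.6277  # hit
  → r_3 = 4.6277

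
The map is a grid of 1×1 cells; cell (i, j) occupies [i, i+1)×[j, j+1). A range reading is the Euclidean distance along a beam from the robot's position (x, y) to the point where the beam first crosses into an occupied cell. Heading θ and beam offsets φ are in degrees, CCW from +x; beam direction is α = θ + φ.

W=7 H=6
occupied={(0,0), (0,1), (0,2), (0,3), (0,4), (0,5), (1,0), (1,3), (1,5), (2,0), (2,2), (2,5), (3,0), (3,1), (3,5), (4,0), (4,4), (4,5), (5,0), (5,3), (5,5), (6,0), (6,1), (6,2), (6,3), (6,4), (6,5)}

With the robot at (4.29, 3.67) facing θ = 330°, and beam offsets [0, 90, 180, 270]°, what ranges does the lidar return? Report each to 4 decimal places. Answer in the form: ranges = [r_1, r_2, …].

beam 1: φ=0°, α=330°
  dir = (cos 330°, sin 330°) = (0.8660, -0.5000); from cell (4,3)
  next x-line at t=0.8198, next y-line at t=1.3400; Δt_x=1.1547, Δt_y=2.0000
    x: enter (5,3) at t=0.8198 ← occupied
  → r_1 = 0.8198
beam 2: φ=90°, α=60°
  dir = (cos 60°, sin 60°) = (0.5000, 0.8660); from cell (4,3)
  next x-line at t=1.4200, next y-line at t=0.3811; Δt_x=2.0000, Δt_y=1.1547
    y: enter (4,4) at t=0.3811 ← occupied
  → r_2 = 0.3811
beam 3: φ=180°, α=150°
  dir = (cos 150°, sin 150°) = (-0.8660, 0.5000); from cell (4,3)
  next x-line at t=0.3349, next y-line at t=0.6600; Δt_x=1.1547, Δt_y=2.0000
    x: enter (3,3) at t=0.3349
    y: enter (3,4) at t=0.6600
    x: enter (2,4) at t=1.4896
    x: enter (1,4) at t=2.6443
    y: enter (1,5) at t=2.6600 ← occupied
  → r_3 = 2.6600
beam 4: φ=270°, α=240°
  dir = (cos 240°, sin 240°) = (-0.5000, -0.8660); from cell (4,3)
  next x-line at t=0.5800, next y-line at t=0.7736; Δt_x=2.0000, Δt_y=1.1547
    x: enter (3,3) at t=0.5800
    y: enter (3,2) at t=0.7736
    y: enter (3,1) at t=1.9283 ← occupied
  → r_4 = 1.9283

ranges = [0.8198, 0.3811, 2.6600, 1.9283]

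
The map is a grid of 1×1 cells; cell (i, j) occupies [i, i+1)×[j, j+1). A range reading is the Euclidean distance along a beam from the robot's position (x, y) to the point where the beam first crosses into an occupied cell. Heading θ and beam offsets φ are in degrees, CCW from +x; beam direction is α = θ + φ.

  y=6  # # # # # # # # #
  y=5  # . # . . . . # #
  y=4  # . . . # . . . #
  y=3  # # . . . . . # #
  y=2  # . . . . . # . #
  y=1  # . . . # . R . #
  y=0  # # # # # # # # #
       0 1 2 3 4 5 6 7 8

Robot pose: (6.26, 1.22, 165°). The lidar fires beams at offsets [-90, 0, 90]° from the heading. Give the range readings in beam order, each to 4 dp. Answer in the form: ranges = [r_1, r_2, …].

beam 1: φ=-90°, α=75°
  dir = (cos 75°, sin 75°) = (0.2588, 0.9659); from cell (6,1)
  next x-line at t=2.8591, next y-line at t=0.8075; Δt_x=3.8637, Δt_y=1.0353
    y: enter (6,2) at t=0.8075 ← occupied
  → r_1 = 0.8075
beam 2: φ=0°, α=165°
  dir = (cos 165°, sin 165°) = (-0.9659, 0.2588); from cell (6,1)
  next x-line at t=0.2692, next y-line at t=3.0137; Δt_x=1.0353, Δt_y=3.8637
    x: enter (5,1) at t=0.2692
    x: enter (4,1) at t=1.3044 ← occupied
  → r_2 = 1.3044
beam 3: φ=90°, α=255°
  dir = (cos 255°, sin 255°) = (-0.2588, -0.9659); from cell (6,1)
  next x-line at t=1.0046, next y-line at t=0.2278; Δt_x=3.8637, Δt_y=1.0353
    y: enter (6,0) at t=0.2278 ← occupied
  → r_3 = 0.2278

ranges = [0.8075, 1.3044, 0.2278]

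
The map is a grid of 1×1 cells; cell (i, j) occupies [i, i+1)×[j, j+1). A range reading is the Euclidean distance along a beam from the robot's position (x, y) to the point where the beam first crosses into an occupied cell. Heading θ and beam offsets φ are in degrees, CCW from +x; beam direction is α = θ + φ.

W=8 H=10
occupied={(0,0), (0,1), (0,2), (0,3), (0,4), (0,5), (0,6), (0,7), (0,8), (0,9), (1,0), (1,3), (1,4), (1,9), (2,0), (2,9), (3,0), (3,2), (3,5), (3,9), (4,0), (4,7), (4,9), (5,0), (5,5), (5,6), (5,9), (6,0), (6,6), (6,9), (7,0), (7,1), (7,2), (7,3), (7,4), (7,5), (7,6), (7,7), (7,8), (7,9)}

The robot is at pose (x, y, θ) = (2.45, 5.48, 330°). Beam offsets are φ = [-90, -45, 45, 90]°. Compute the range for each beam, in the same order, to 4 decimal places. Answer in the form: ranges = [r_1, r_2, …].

beam 1: φ=-90°, α=240°
  cosα=-0.5000 sinα=-0.8660 | (2,5) | tMaxX 0.9000 tMaxY 0.5543 | tΔX 2.0000 tΔY 1.1547
    t=0.5543 [y] (2,4)
    t=0.9000 [x] (1,4) — stop
  → r_1 = 0.9000
beam 2: φ=-45°, α=285°
  cosα=0.2588 sinα=-0.9659 | (2,5) | tMaxX 2.1250 tMaxY 0.4969 | tΔX 3.8637 tΔY 1.0353
    t=0.4969 [y] (2,4)
    t=1.5322 [y] (2,3)
    t=2.1250 [x] (3,3)
    t=2.5675 [y] (3,2) — stop
  → r_2 = 2.5675
beam 3: φ=45°, α=15°
  cosα=0.9659 sinα=0.2588 | (2,5) | tMaxX 0.5694 tMaxY 2.0091 | tΔX 1.0353 tΔY 3.8637
    t=0.5694 [x] (3,5) — stop
  → r_3 = 0.5694
beam 4: φ=90°, α=60°
  cosα=0.5000 sinα=0.8660 | (2,5) | tMaxX 1.1000 tMaxY 0.6004 | tΔX 2.0000 tΔY 1.1547
    t=0.6004 [y] (2,6)
    t=1.1000 [x] (3,6)
    t=1.7551 [y] (3,7)
    t=2.9098 [y] (3,8)
    t=3.1000 [x] (4,8)
    t=4.0645 [y] (4,9) — stop
  → r_4 = 4.0645

ranges = [0.9000, 2.5675, 0.5694, 4.0645]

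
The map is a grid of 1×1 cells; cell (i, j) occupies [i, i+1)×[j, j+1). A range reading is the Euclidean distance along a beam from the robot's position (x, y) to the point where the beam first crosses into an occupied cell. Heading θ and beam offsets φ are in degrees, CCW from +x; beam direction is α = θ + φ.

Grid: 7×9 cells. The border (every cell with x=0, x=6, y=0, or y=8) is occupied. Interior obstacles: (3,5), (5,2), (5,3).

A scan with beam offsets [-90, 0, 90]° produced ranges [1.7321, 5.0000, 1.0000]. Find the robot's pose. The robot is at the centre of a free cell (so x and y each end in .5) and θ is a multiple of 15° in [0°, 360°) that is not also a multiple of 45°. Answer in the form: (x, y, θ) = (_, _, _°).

(x, y, θ) = (3.5, 1.5, 120°)

Candidates: 32 free-cell centres × 16 headings = 512 poses. Raycast each; keep the one whose scan matches to 4 dp.
  (5.5, 7.5, 60°): beam 1 = 0.5774 ≠ 1.7321 ✗
  (5.5, 7.5, 210°): beam 1 = 0.5774 ≠ 1.7321 ✗
  (1.5, 6.5, 255°): beam 1 = 0.5176 ≠ 1.7321 ✗
  (4.5, 4.5, 285°): beam 1 = 3.6235 ≠ 1.7321 ✗
  …
  (3.5, 1.5, 120°): r_1=1.7321, r_2=5.0000, r_3=1.0000 — all match ✓
Only this pose fits every beam.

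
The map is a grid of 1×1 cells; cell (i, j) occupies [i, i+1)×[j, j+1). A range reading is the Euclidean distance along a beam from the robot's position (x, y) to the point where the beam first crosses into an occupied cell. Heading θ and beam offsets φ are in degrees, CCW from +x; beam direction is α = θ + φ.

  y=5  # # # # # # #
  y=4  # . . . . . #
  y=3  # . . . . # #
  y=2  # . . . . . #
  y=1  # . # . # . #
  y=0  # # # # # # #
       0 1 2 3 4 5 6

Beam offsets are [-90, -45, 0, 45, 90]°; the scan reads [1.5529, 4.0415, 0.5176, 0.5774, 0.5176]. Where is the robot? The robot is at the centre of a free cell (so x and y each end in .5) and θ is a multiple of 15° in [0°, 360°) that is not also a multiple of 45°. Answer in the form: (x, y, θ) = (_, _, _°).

The pose lattice has 17·16 = 272 candidates. Test each by forward raycasting.
  (1.5, 1.5, 75°): beam 1 = 0.5176 ≠ 1.5529 ✗
  (3.5, 2.5, 330°): beam 1 = 1.0000 ≠ 1.5529 ✗
  (4.5, 2.5, 345°): beam 1 = 0.5176 ≠ 1.5529 ✗
  (1.5, 2.5, 120°): beam 1 = 5.0000 ≠ 1.5529 ✗
  (1.5, 3.5, 30°): beam 1 = 1.7321 ≠ 1.5529 ✗
  …
  (5.5, 1.5, 165°): r_1=1.5529, r_2=4.0415, r_3=0.5176, r_4=0.5774, r_5=0.5176 — all match ✓
No second candidate reproduces the full scan.

(x, y, θ) = (5.5, 1.5, 165°)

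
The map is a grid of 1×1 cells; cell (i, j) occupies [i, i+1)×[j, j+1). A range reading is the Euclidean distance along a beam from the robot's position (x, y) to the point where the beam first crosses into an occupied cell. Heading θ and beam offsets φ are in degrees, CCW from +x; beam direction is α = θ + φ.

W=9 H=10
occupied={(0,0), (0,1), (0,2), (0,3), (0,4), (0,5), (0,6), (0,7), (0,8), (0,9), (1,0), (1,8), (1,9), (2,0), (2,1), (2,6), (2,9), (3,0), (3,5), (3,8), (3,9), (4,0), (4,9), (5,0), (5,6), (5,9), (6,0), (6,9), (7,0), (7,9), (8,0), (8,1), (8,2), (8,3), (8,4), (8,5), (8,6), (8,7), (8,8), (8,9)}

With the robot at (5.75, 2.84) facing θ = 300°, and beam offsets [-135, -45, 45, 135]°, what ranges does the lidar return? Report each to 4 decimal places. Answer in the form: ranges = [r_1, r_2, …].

beam 1: φ=-135°, α=165°
  d=(-0.9659,0.2588)  start (5,2)  tX=0.7765 tY=0.6182  stride 1/|dx|=1.0353 1/|dy|=3.8637
    cross y-line → (5,3), t=0.6182
    cross x-line → (4,3), t=0.7765
    cross x-line → (3,3), t=1.8117
    cross x-line → (2,3), t=2.8470
    cross x-line → (1,3), t=3.8823
    cross y-line → (1,4), t=4.4819
    cross x-line → (0,4), t=4.9176 (wall)
  → r_1 = 4.9176
beam 2: φ=-45°, α=255°
  d=(-0.2588,-0.9659)  start (5,2)  tX=2.8978 tY=0.8696  stride 1/|dx|=3.8637 1/|dy|=1.0353
    cross y-line → (5,1), t=0.8696
    cross y-line → (5,0), t=1.9049 (wall)
  → r_2 = 1.9049
beam 3: φ=45°, α=345°
  d=(0.9659,-0.2588)  start (5,2)  tX=0.2588 tY=3.2455  stride 1/|dx|=1.0353 1/|dy|=3.8637
    cross x-line → (6,2), t=0.2588
    cross x-line → (7,2), t=1.2941
    cross x-line → (8,2), t=2.3294 (wall)
  → r_3 = 2.3294
beam 4: φ=135°, α=75°
  d=(0.2588,0.9659)  start (5,2)  tX=0.9659 tY=0.1656  stride 1/|dx|=3.8637 1/|dy|=1.0353
    cross y-line → (5,3), t=0.1656
    cross x-line → (6,3), t=0.9659
    cross y-line → (6,4), t=1.2009
    cross y-line → (6,5), t=2.2362
    cross y-line → (6,6), t=3.2715
    cross y-line → (6,7), t=4.3067
    cross x-line → (7,7), t=4.8296
    cross y-line → (7,8), t=5.3420
    cross y-line → (7,9), t=6.3773 (wall)
  → r_4 = 6.3773

ranges = [4.9176, 1.9049, 2.3294, 6.3773]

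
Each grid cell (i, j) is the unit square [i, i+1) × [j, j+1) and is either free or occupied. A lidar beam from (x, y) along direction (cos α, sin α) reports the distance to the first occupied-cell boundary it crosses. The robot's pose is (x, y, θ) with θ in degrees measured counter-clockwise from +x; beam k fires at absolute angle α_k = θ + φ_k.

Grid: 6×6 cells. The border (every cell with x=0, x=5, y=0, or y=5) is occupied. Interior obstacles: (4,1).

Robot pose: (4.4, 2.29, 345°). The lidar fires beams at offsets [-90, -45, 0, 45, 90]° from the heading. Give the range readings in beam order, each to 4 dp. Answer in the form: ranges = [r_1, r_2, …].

ranges = [0.3002, 0.3349, 0.6212, 0.6928, 2.3182]

beam 1: φ=-90°, α=255°
  direction (-0.2588, -0.9659); cell (4,2); t to first gridline: x 1.5455, y 0.3002 (then +3.8637 / +1.0353)
    (4,1) via y @ 0.3002  # hit
  → r_1 = 0.3002
beam 2: φ=-45°, α=300°
  direction (0.5000, -0.8660); cell (4,2); t to first gridline: x 1.2000, y 0.3349 (then +2.0000 / +1.1547)
    (4,1) via y @ 0.3349  # hit
  → r_2 = 0.3349
beam 3: φ=0°, α=345°
  direction (0.9659, -0.2588); cell (4,2); t to first gridline: x 0.6212, y 1.1205 (then +1.0353 / +3.8637)
    (5,2) via x @ 0.6212  # hit
  → r_3 = 0.6212
beam 4: φ=45°, α=30°
  direction (0.8660, 0.5000); cell (4,2); t to first gridline: x 0.6928, y 1.4200 (then +1.1547 / +2.0000)
    (5,2) via x @ 0.6928  # hit
  → r_4 = 0.6928
beam 5: φ=90°, α=75°
  direction (0.2588, 0.9659); cell (4,2); t to first gridline: x 2.3182, y 0.7350 (then +3.8637 / +1.0353)
    (4,3) via y @ 0.7350
    (4,4) via y @ 1.7703
    (5,4) via x @ 2.3182  # hit
  → r_5 = 2.3182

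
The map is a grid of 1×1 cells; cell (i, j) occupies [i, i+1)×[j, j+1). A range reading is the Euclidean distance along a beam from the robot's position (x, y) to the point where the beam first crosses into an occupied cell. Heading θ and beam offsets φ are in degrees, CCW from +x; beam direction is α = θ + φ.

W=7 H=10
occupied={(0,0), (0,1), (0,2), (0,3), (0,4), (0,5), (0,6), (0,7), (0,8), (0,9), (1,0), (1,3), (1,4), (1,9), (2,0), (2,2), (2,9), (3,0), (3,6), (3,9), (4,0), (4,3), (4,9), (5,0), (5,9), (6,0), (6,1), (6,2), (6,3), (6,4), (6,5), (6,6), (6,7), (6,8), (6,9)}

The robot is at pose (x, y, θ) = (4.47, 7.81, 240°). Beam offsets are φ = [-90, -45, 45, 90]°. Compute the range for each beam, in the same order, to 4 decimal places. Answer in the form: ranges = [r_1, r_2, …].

ranges = [2.3800, 3.5924, 5.9115, 1.7667]

beam 1: φ=-90°, α=150°
  dir = (cos 150°, sin 150°) = (-0.8660, 0.5000); from cell (4,7)
  next x-line at t=0.5427, next y-line at t=0.3800; Δt_x=1.1547, Δt_y=2.0000
    y: enter (4,8) at t=0.3800
    x: enter (3,8) at t=0.5427
    x: enter (2,8) at t=1.6974
    y: enter (2,9) at t=2.3800 ← occupied
  → r_1 = 2.3800
beam 2: φ=-45°, α=195°
  dir = (cos 195°, sin 195°) = (-0.9659, -0.2588); from cell (4,7)
  next x-line at t=0.4866, next y-line at t=3.1296; Δt_x=1.0353, Δt_y=3.8637
    x: enter (3,7) at t=0.4866
    x: enter (2,7) at t=1.5219
    x: enter (1,7) at t=2.5571
    y: enter (1,6) at t=3.1296
    x: enter (0,6) at t=3.5924 ← occupied
  → r_2 = 3.5924
beam 3: φ=45°, α=285°
  dir = (cos 285°, sin 285°) = (0.2588, -0.9659); from cell (4,7)
  next x-line at t=2.0478, next y-line at t=0.8386; Δt_x=3.8637, Δt_y=1.0353
    y: enter (4,6) at t=0.8386
    y: enter (4,5) at t=1.8738
    x: enter (5,5) at t=2.0478
    y: enter (5,4) at t=2.9091
    y: enter (5,3) at t=3.9444
    y: enter (5,2) at t=4.9797
    x: enter (6,2) at t=5.9115 ← occupied
  → r_3 = 5.9115
beam 4: φ=90°, α=330°
  dir = (cos 330°, sin 330°) = (0.8660, -0.5000); from cell (4,7)
  next x-line at t=0.6120, next y-line at t=1.6200; Δt_x=1.1547, Δt_y=2.0000
    x: enter (5,7) at t=0.6120
    y: enter (5,6) at t=1.6200
    x: enter (6,6) at t=1.7667 ← occupied
  → r_4 = 1.7667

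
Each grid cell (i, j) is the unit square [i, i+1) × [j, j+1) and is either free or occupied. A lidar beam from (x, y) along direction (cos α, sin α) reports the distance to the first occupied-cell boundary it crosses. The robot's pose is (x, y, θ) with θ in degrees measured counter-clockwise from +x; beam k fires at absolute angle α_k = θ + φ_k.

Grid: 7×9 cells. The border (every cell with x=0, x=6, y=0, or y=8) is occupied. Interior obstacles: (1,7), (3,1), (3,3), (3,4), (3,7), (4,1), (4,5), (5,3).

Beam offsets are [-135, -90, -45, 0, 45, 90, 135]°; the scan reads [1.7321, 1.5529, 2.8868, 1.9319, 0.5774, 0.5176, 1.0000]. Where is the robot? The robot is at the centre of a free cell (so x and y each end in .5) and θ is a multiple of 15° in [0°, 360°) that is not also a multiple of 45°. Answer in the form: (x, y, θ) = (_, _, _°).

Candidates: 27 free-cell centres × 16 headings = 432 poses. Raycast each; keep the one whose scan matches to 4 dp.
  (2.5, 7.5, 345°): beam 1 = 0.5774 ≠ 1.7321 ✗
  (4.5, 4.5, 345°): beam 1 = 0.5774 ≠ 1.7321 ✗
  (2.5, 1.5, 150°): beam 1 = 0.5176 ≠ 1.7321 ✗
  (3.5, 5.5, 255°): beam 1 = 2.8868 ≠ 1.7321 ✗
  (1.5, 6.5, 120°): beam 1 = 2.5882 ≠ 1.7321 ✗
  …
  (2.5, 3.5, 285°): r_1=1.7321, r_2=1.5529, r_3=2.8868, r_4=1.9319, r_5=0.5774, r_6=0.5176, r_7=1.0000 — all match ✓
Only this pose fits every beam.

(x, y, θ) = (2.5, 3.5, 285°)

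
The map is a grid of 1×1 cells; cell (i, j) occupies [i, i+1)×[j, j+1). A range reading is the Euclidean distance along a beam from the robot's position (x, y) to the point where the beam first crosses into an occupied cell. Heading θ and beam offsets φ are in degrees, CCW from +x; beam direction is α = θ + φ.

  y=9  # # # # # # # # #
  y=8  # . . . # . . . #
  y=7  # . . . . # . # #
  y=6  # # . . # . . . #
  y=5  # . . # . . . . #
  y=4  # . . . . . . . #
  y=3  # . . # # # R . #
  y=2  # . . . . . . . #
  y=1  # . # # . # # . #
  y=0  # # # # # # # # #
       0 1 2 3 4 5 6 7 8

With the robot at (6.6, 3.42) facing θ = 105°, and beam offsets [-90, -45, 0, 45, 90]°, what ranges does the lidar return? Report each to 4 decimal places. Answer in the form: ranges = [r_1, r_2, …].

beam 1: φ=-90°, α=15°
  dir = (cos 15°, sin 15°) = (0.9659, 0.2588); from cell (6,3)
  next x-line at t=0.4141, next y-line at t=2.2409; Δt_x=1.0353, Δt_y=3.8637
    x: enter (7,3) at t=0.4141
    x: enter (8,3) at t=1.4494 ← occupied
  → r_1 = 1.4494
beam 2: φ=-45°, α=60°
  dir = (cos 60°, sin 60°) = (0.5000, 0.8660); from cell (6,3)
  next x-line at t=0.8000, next y-line at t=0.6697; Δt_x=2.0000, Δt_y=1.1547
    y: enter (6,4) at t=0.6697
    x: enter (7,4) at t=0.8000
    y: enter (7,5) at t=1.8244
    x: enter (8,5) at t=2.8000 ← occupied
  → r_2 = 2.8000
beam 3: φ=0°, α=105°
  dir = (cos 105°, sin 105°) = (-0.2588, 0.9659); from cell (6,3)
  next x-line at t=2.3182, next y-line at t=0.6005; Δt_x=3.8637, Δt_y=1.0353
    y: enter (6,4) at t=0.6005
    y: enter (6,5) at t=1.6357
    x: enter (5,5) at t=2.3182
    y: enter (5,6) at t=2.6710
    y: enter (5,7) at t=3.7063 ← occupied
  → r_3 = 3.7063
beam 4: φ=45°, α=150°
  dir = (cos 150°, sin 150°) = (-0.8660, 0.5000); from cell (6,3)
  next x-line at t=0.6928, next y-line at t=1.1600; Δt_x=1.1547, Δt_y=2.0000
    x: enter (5,3) at t=0.6928 ← occupied
  → r_4 = 0.6928
beam 5: φ=90°, α=195°
  dir = (cos 195°, sin 195°) = (-0.9659, -0.2588); from cell (6,3)
  next x-line at t=0.6212, next y-line at t=1.6228; Δt_x=1.0353, Δt_y=3.8637
    x: enter (5,3) at t=0.6212 ← occupied
  → r_5 = 0.6212

ranges = [1.4494, 2.8000, 3.7063, 0.6928, 0.6212]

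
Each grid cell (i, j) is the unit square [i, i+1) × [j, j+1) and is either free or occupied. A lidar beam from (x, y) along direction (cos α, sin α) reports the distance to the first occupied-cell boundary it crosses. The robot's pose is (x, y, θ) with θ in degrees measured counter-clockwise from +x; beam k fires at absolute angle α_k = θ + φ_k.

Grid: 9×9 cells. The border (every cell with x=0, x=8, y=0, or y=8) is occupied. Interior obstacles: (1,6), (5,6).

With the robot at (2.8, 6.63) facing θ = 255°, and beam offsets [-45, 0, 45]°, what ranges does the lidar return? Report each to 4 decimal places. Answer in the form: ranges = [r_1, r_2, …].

beam 1: φ=-45°, α=210°
  d=(-0.8660,-0.5000)  start (2,6)  tX=0.9238 tY=1.2600  stride 1/|dx|=1.1547 1/|dy|=2.0000
    cross x-line → (1,6), t=0.9238 (wall)
  → r_1 = 0.9238
beam 2: φ=0°, α=255°
  d=(-0.2588,-0.9659)  start (2,6)  tX=3.0910 tY=0.6522  stride 1/|dx|=3.8637 1/|dy|=1.0353
    cross y-line → (2,5), t=0.6522
    cross y-line → (2,4), t=1.6875
    cross y-line → (2,3), t=2.7228
    cross x-line → (1,3), t=3.0910
    cross y-line → (1,2), t=3.7581
    cross y-line → (1,1), t=4.7933
    cross y-line → (1,0), t=5.8286 (wall)
  → r_2 = 5.8286
beam 3: φ=45°, α=300°
  d=(0.5000,-0.8660)  start (2,6)  tX=0.4000 tY=0.7275  stride 1/|dx|=2.0000 1/|dy|=1.1547
    cross x-line → (3,6), t=0.4000
    cross y-line → (3,5), t=0.7275
    cross y-line → (3,4), t=1.8822
    cross x-line → (4,4), t=2.4000
    cross y-line → (4,3), t=3.0369
    cross y-line → (4,2), t=4.1916
    cross x-line → (5,2), t=4.4000
    cross y-line → (5,1), t=5.3463
    cross x-line → (6,1), t=6.4000
    cross y-line → (6,0), t=6.5010 (wall)
  → r_3 = 6.5010

ranges = [0.9238, 5.8286, 6.5010]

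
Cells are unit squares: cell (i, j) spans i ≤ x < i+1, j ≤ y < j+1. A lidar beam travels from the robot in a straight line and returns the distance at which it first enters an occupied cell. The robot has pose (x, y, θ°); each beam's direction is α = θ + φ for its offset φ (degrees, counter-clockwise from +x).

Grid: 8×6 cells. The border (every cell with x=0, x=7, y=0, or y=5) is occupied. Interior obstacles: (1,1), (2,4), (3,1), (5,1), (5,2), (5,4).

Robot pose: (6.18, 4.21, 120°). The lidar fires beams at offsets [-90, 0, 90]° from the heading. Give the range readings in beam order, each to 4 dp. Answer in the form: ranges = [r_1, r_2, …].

beam 1: φ=-90°, α=30°
  d=(0.8660,0.5000)  start (6,4)  tX=0.9469 tY=1.5800  stride 1/|dx|=1.1547 1/|dy|=2.0000
    cross x-line → (7,4), t=0.9469 (wall)
  → r_1 = 0.9469
beam 2: φ=0°, α=120°
  d=(-0.5000,0.8660)  start (6,4)  tX=0.3600 tY=0.9122  stride 1/|dx|=2.0000 1/|dy|=1.1547
    cross x-line → (5,4), t=0.3600 (wall)
  → r_2 = 0.3600
beam 3: φ=90°, α=210°
  d=(-0.8660,-0.5000)  start (6,4)  tX=0.2078 tY=0.4200  stride 1/|dx|=1.1547 1/|dy|=2.0000
    cross x-line → (5,4), t=0.2078 (wall)
  → r_3 = 0.2078

ranges = [0.9469, 0.3600, 0.2078]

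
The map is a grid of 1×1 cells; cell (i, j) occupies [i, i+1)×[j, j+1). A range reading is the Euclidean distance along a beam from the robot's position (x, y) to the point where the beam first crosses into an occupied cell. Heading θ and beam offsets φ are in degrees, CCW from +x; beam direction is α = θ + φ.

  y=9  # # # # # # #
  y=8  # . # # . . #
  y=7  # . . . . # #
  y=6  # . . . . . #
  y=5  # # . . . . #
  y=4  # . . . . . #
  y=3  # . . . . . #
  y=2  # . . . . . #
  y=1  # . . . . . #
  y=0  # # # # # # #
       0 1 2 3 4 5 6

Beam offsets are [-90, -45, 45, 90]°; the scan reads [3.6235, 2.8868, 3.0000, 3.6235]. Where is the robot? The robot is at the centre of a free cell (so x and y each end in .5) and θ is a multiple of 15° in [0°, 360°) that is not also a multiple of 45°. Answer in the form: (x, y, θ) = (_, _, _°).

(x, y, θ) = (3.5, 4.5, 15°)

Enumerate (i+0.5, j+0.5, θ) over the 36 free cells and 16 admissible headings. For each, cast all 4 beams and compare to the given ranges.
  (5.5, 6.5, 75°): beam 1 = 0.5176 ≠ 3.6235 ✗
  (4.5, 3.5, 285°): beam 3 = 1.7321 ≠ 3.0000 ✗
  (2.5, 4.5, 330°): beam 1 = 3.0000 ≠ 3.6235 ✗
  (4.5, 3.5, 150°): beam 1 = 3.0000 ≠ 3.6235 ✗
  (4.5, 6.5, 30°): beam 1 = 3.0000 ≠ 3.6235 ✗
  …
  (3.5, 4.5, 15°): r_1=3.6235, r_2=2.8868, r_3=3.0000, r_4=3.6235 — all match ✓
Unique over the lattice → pose = (3.5, 4.5, 15°).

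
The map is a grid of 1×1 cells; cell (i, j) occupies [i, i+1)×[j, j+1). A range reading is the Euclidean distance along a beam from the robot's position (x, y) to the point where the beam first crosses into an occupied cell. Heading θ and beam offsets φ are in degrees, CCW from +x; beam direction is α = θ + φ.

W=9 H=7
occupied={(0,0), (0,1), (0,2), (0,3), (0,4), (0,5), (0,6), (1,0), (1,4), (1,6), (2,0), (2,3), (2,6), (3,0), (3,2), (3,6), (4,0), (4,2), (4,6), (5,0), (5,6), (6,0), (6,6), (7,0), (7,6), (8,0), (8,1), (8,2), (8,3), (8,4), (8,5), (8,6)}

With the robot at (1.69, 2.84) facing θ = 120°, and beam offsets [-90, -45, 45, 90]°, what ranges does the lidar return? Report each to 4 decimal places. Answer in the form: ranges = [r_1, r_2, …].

ranges = [0.3580, 1.1977, 0.7143, 0.7967]

beam 1: φ=-90°, α=30°
  d=(0.8660,0.5000)  start (1,2)  tX=0.3580 tY=0.3200  stride 1/|dx|=1.1547 1/|dy|=2.0000
    cross y-line → (1,3), t=0.3200
    cross x-line → (2,3), t=0.3580 (wall)
  → r_1 = 0.3580
beam 2: φ=-45°, α=75°
  d=(0.2588,0.9659)  start (1,2)  tX=1.1977 tY=0.1656  stride 1/|dx|=3.8637 1/|dy|=1.0353
    cross y-line → (1,3), t=0.1656
    cross x-line → (2,3), t=1.1977 (wall)
  → r_2 = 1.1977
beam 3: φ=45°, α=165°
  d=(-0.9659,0.2588)  start (1,2)  tX=0.7143 tY=0.6182  stride 1/|dx|=1.0353 1/|dy|=3.8637
    cross y-line → (1,3), t=0.6182
    cross x-line → (0,3), t=0.7143 (wall)
  → r_3 = 0.7143
beam 4: φ=90°, α=210°
  d=(-0.8660,-0.5000)  start (1,2)  tX=0.7967 tY=1.6800  stride 1/|dx|=1.1547 1/|dy|=2.0000
    cross x-line → (0,2), t=0.7967 (wall)
  → r_4 = 0.7967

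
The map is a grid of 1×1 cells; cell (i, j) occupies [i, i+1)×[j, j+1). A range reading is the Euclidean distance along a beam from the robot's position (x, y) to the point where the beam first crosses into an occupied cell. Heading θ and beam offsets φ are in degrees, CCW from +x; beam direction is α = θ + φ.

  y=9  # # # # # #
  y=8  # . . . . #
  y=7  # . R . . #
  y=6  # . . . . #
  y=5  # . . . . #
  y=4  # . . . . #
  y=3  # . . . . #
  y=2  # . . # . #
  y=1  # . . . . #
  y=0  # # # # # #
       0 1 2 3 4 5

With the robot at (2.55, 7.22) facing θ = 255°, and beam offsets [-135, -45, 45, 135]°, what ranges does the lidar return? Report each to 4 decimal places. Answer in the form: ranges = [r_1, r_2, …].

ranges = [2.0554, 1.7898, 4.9000, 2.8290]

beam 1: φ=-135°, α=120°
  d=(-0.5000,0.8660)  start (2,7)  tX=1.1000 tY=0.9007  stride 1/|dx|=2.0000 1/|dy|=1.1547
    cross y-line → (2,8), t=0.9007
    cross x-line → (1,8), t=1.1000
    cross y-line → (1,9), t=2.0554 (wall)
  → r_1 = 2.0554
beam 2: φ=-45°, α=210°
  d=(-0.8660,-0.5000)  start (2,7)  tX=0.6351 tY=0.4400  stride 1/|dx|=1.1547 1/|dy|=2.0000
    cross y-line → (2,6), t=0.4400
    cross x-line → (1,6), t=0.6351
    cross x-line → (0,6), t=1.7898 (wall)
  → r_2 = 1.7898
beam 3: φ=45°, α=300°
  d=(0.5000,-0.8660)  start (2,7)  tX=0.9000 tY=0.2540  stride 1/|dx|=2.0000 1/|dy|=1.1547
    cross y-line → (2,6), t=0.2540
    cross x-line → (3,6), t=0.9000
    cross y-line → (3,5), t=1.4087
    cross y-line → (3,4), t=2.5634
    cross x-line → (4,4), t=2.9000
    cross y-line → (4,3), t=3.7181
    cross y-line → (4,2), t=4.8728
    cross x-line → (5,2), t=4.9000 (wall)
  → r_3 = 4.9000
beam 4: φ=135°, α=30°
  d=(0.8660,0.5000)  start (2,7)  tX=0.5196 tY=1.5600  stride 1/|dx|=1.1547 1/|dy|=2.0000
    cross x-line → (3,7), t=0.5196
    cross y-line → (3,8), t=1.5600
    cross x-line → (4,8), t=1.6743
    cross x-line → (5,8), t=2.8290 (wall)
  → r_4 = 2.8290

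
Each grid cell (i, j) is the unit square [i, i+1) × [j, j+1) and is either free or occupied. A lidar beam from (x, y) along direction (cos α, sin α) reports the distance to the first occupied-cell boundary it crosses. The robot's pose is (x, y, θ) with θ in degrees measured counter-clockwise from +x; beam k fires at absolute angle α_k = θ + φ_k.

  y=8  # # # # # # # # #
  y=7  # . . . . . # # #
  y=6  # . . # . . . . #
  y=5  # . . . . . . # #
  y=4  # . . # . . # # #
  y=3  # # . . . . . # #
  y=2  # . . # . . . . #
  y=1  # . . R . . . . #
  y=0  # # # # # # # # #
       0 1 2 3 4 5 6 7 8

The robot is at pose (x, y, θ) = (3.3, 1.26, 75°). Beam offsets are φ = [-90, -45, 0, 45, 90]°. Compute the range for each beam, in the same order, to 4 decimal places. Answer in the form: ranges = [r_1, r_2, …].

beam 1: φ=-90°, α=345°
  dir = (cos 345°, sin 345°) = (0.9659, -0.2588); from cell (3,1)
  next x-line at t=0.7247, next y-line at t=1.0046; Δt_x=1.0353, Δt_y=3.8637
    x: enter (4,1) at t=0.7247
    y: enter (4,0) at t=1.0046 ← occupied
  → r_1 = 1.0046
beam 2: φ=-45°, α=30°
  dir = (cos 30°, sin 30°) = (0.8660, 0.5000); from cell (3,1)
  next x-line at t=0.8083, next y-line at t=1.4800; Δt_x=1.1547, Δt_y=2.0000
    x: enter (4,1) at t=0.8083
    y: enter (4,2) at t=1.4800
    x: enter (5,2) at t=1.9630
    x: enter (6,2) at t=3.1177
    y: enter (6,3) at t=3.4800
    x: enter (7,3) at t=4.2724 ← occupied
  → r_2 = 4.2724
beam 3: φ=0°, α=75°
  dir = (cos 75°, sin 75°) = (0.2588, 0.9659); from cell (3,1)
  next x-line at t=2.7046, next y-line at t=0.7661; Δt_x=3.8637, Δt_y=1.0353
    y: enter (3,2) at t=0.7661 ← occupied
  → r_3 = 0.7661
beam 4: φ=45°, α=120°
  dir = (cos 120°, sin 120°) = (-0.5000, 0.8660); from cell (3,1)
  next x-line at t=0.6000, next y-line at t=0.8545; Δt_x=2.0000, Δt_y=1.1547
    x: enter (2,1) at t=0.6000
    y: enter (2,2) at t=0.8545
    y: enter (2,3) at t=2.0092
    x: enter (1,3) at t=2.6000 ← occupied
  → r_4 = 2.6000
beam 5: φ=90°, α=165°
  dir = (cos 165°, sin 165°) = (-0.9659, 0.2588); from cell (3,1)
  next x-line at t=0.3106, next y-line at t=2.8591; Δt_x=1.0353, Δt_y=3.8637
    x: enter (2,1) at t=0.3106
    x: enter (1,1) at t=1.3459
    x: enter (0,1) at t=2.3811 ← occupied
  → r_5 = 2.3811

ranges = [1.0046, 4.2724, 0.7661, 2.6000, 2.3811]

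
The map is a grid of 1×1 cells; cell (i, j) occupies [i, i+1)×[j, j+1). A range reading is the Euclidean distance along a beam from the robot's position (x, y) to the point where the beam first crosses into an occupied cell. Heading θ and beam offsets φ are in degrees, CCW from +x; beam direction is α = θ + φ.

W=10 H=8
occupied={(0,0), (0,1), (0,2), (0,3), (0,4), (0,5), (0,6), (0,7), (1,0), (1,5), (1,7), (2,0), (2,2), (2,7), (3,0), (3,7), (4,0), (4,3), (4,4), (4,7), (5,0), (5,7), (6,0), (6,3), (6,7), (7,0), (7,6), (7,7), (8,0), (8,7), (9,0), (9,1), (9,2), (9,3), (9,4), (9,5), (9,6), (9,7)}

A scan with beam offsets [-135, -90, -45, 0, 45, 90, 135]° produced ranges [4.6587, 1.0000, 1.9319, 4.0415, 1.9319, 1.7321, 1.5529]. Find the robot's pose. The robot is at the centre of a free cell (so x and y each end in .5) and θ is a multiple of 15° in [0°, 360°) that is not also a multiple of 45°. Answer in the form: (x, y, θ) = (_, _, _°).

(x, y, θ) = (5.5, 5.5, 330°)

Enumerate (i+0.5, j+0.5, θ) over the 42 free cells and 16 admissible headings. For each, cast all 7 beams and compare to the given ranges.
  (7.5, 5.5, 330°): beam 1 = 2.5882 ≠ 4.6587 ✗
  (5.5, 4.5, 345°): beam 1 = 0.5774 ≠ 4.6587 ✗
  (7.5, 5.5, 300°): beam 1 = 5.7956 ≠ 4.6587 ✗
  (3.5, 4.5, 120°): beam 1 = 0.5176 ≠ 4.6587 ✗
  (4.5, 5.5, 120°): beam 2 = 2.8868 ≠ 1.0000 ✗
  …
  (5.5, 5.5, 330°): r_1=4.6587, r_2=1.0000, r_3=1.9319, r_4=4.0415, r_5=1.9319, r_6=1.7321, r_7=1.5529 — all match ✓
Unique over the lattice → pose = (5.5, 5.5, 330°).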